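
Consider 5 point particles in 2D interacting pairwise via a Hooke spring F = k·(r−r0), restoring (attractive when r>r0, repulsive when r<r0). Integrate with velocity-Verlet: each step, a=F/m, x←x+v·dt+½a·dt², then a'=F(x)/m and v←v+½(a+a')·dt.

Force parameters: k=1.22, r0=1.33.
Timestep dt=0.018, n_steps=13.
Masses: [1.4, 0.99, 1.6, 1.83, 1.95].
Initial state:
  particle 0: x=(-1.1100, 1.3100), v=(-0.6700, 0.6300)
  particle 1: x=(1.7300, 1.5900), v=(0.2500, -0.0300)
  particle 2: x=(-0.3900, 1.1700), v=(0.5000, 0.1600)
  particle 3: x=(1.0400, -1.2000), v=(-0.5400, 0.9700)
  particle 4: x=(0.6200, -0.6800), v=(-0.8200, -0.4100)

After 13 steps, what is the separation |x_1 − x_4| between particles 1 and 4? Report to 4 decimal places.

2.5482

step 0: x0=(-1.1100, 1.3100) x1=(1.7300, 1.5900) x2=(-0.3900, 1.1700) x3=(1.0400, -1.2000) x4=(0.6200, -0.6800)
step 1: x0=(-1.1216, 1.3210) x1=(1.7339, 1.5889) x2=(-0.3807, 1.1726) x3=(1.0301, -1.1821) x4=(0.6051, -0.6870)
step 2: x0=(-1.1324, 1.3314) x1=(1.7364, 1.5866) x2=(-0.3708, 1.1748) x3=(1.0200, -1.1635) x4=(0.5900, -0.6934)
step 3: x0=(-1.1422, 1.3412) x1=(1.7377, 1.5832) x2=(-0.3603, 1.1766) x3=(1.0097, -1.1440) x4=(0.5747, -0.6991)
step 4: x0=(-1.1512, 1.3503) x1=(1.7376, 1.5787) x2=(-0.3492, 1.1779) x3=(0.9991, -1.1238) x4=(0.5591, -0.7042)
step 5: x0=(-1.1593, 1.3588) x1=(1.7362, 1.5731) x2=(-0.3375, 1.1787) x3=(0.9883, -1.1028) x4=(0.5433, -0.7086)
step 6: x0=(-1.1664, 1.3666) x1=(1.7335, 1.5663) x2=(-0.3253, 1.1791) x3=(0.9772, -1.0811) x4=(0.5273, -0.7123)
step 7: x0=(-1.1726, 1.3738) x1=(1.7295, 1.5585) x2=(-0.3126, 1.1791) x3=(0.9660, -1.0586) x4=(0.5111, -0.7153)
step 8: x0=(-1.1780, 1.3803) x1=(1.7242, 1.5496) x2=(-0.2993, 1.1787) x3=(0.9546, -1.0354) x4=(0.4946, -0.7177)
step 9: x0=(-1.1824, 1.3862) x1=(1.7175, 1.5396) x2=(-0.2856, 1.1778) x3=(0.9429, -1.0115) x4=(0.4778, -0.7194)
step 10: x0=(-1.1858, 1.3915) x1=(1.7096, 1.5286) x2=(-0.2713, 1.1765) x3=(0.9312, -0.9868) x4=(0.4609, -0.7204)
step 11: x0=(-1.1884, 1.3961) x1=(1.7003, 1.5167) x2=(-0.2566, 1.1748) x3=(0.9192, -0.9615) x4=(0.4437, -0.7208)
step 12: x0=(-1.1900, 1.4001) x1=(1.6898, 1.5037) x2=(-0.2415, 1.1728) x3=(0.9072, -0.9354) x4=(0.4262, -0.7206)
step 13: x0=(-1.1908, 1.4034) x1=(1.6781, 1.4898) x2=(-0.2260, 1.1703) x3=(0.8950, -0.9087) x4=(0.4085, -0.7197)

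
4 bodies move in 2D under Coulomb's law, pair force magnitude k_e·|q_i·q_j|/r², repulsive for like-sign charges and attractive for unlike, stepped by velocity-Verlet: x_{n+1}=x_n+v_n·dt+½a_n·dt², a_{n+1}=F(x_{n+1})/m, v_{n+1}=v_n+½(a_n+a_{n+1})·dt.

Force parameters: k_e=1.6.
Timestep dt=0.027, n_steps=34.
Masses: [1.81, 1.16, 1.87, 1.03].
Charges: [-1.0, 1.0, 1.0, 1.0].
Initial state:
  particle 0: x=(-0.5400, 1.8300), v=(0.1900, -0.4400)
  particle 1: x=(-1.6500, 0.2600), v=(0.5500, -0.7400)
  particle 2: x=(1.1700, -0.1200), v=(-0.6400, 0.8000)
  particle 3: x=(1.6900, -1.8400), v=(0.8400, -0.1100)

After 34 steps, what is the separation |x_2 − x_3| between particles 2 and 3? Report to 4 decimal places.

step 0: x0=(-0.5400, 1.8300) x1=(-1.6500, 0.2600) x2=(1.1700, -0.1200) x3=(1.6900, -1.8400)
step 1: x0=(-0.5349, 1.8180) x1=(-1.6352, 0.2402) x2=(1.1527, -0.0983) x3=(1.7127, -1.8431)
step 2: x0=(-0.5298, 1.8057) x1=(-1.6203, 0.2206) x2=(1.1354, -0.0763) x3=(1.7356, -1.8466)
step 3: x0=(-0.5247, 1.7933) x1=(-1.6056, 0.2013) x2=(1.1180, -0.0541) x3=(1.7586, -1.8503)
step 4: x0=(-0.5196, 1.7805) x1=(-1.5908, 0.1823) x2=(1.1005, -0.0317) x3=(1.7818, -1.8543)
step 5: x0=(-0.5145, 1.7675) x1=(-1.5761, 0.1635) x2=(1.0831, -0.0090) x3=(1.8051, -1.8586)
step 6: x0=(-0.5094, 1.7542) x1=(-1.5615, 0.1450) x2=(1.0656, 0.0138) x3=(1.8285, -1.8631)
step 7: x0=(-0.5044, 1.7407) x1=(-1.5469, 0.1268) x2=(1.0480, 0.0369) x3=(1.8520, -1.8679)
step 8: x0=(-0.4993, 1.7269) x1=(-1.5323, 0.1088) x2=(1.0304, 0.0602) x3=(1.8757, -1.8729)
step 9: x0=(-0.4942, 1.7129) x1=(-1.5178, 0.0911) x2=(1.0128, 0.0838) x3=(1.8995, -1.8781)
step 10: x0=(-0.4891, 1.6985) x1=(-1.5034, 0.0737) x2=(0.9951, 0.1075) x3=(1.9235, -1.8835)
step 11: x0=(-0.4840, 1.6839) x1=(-1.4891, 0.0566) x2=(0.9774, 0.1315) x3=(1.9475, -1.8892)
step 12: x0=(-0.4788, 1.6690) x1=(-1.4748, 0.0397) x2=(0.9596, 0.1556) x3=(1.9717, -1.8950)
step 13: x0=(-0.4736, 1.6538) x1=(-1.4606, 0.0230) x2=(0.9418, 0.1800) x3=(1.9961, -1.9010)
step 14: x0=(-0.4684, 1.6384) x1=(-1.4465, 0.0066) x2=(0.9239, 0.2046) x3=(2.0205, -1.9071)
step 15: x0=(-0.4632, 1.6226) x1=(-1.4325, -0.0095) x2=(0.9060, 0.2295) x3=(2.0451, -1.9135)
step 16: x0=(-0.4579, 1.6065) x1=(-1.4186, -0.0254) x2=(0.8880, 0.2545) x3=(2.0698, -1.9200)
step 17: x0=(-0.4525, 1.5902) x1=(-1.4047, -0.0410) x2=(0.8700, 0.2798) x3=(2.0946, -1.9266)
step 18: x0=(-0.4471, 1.5735) x1=(-1.3910, -0.0564) x2=(0.8519, 0.3053) x3=(2.1195, -1.9334)
step 19: x0=(-0.4416, 1.5564) x1=(-1.3774, -0.0715) x2=(0.8337, 0.3310) x3=(2.1445, -1.9403)
step 20: x0=(-0.4360, 1.5391) x1=(-1.3639, -0.0864) x2=(0.8155, 0.3570) x3=(2.1696, -1.9473)
step 21: x0=(-0.4304, 1.5214) x1=(-1.3505, -0.1011) x2=(0.7972, 0.3832) x3=(2.1949, -1.9545)
step 22: x0=(-0.4246, 1.5034) x1=(-1.3373, -0.1155) x2=(0.7789, 0.4097) x3=(2.2202, -1.9617)
step 23: x0=(-0.4188, 1.4850) x1=(-1.3241, -0.1297) x2=(0.7604, 0.4364) x3=(2.2457, -1.9691)
step 24: x0=(-0.4128, 1.4663) x1=(-1.3111, -0.1437) x2=(0.7418, 0.4634) x3=(2.2712, -1.9766)
step 25: x0=(-0.4067, 1.4472) x1=(-1.2982, -0.1574) x2=(0.7232, 0.4907) x3=(2.2969, -1.9842)
step 26: x0=(-0.4004, 1.4277) x1=(-1.2854, -0.1709) x2=(0.7044, 0.5183) x3=(2.3226, -1.9919)
step 27: x0=(-0.3940, 1.4078) x1=(-1.2727, -0.1843) x2=(0.6854, 0.5461) x3=(2.3485, -1.9997)
step 28: x0=(-0.3873, 1.3875) x1=(-1.2602, -0.1973) x2=(0.6664, 0.5743) x3=(2.3744, -2.0075)
step 29: x0=(-0.3805, 1.3668) x1=(-1.2477, -0.2102) x2=(0.6471, 0.6028) x3=(2.4004, -2.0155)
step 30: x0=(-0.3734, 1.3456) x1=(-1.2354, -0.2229) x2=(0.6276, 0.6316) x3=(2.4265, -2.0235)
step 31: x0=(-0.3661, 1.3240) x1=(-1.2233, -0.2354) x2=(0.6079, 0.6608) x3=(2.4527, -2.0316)
step 32: x0=(-0.3584, 1.3020) x1=(-1.2112, -0.2476) x2=(0.5879, 0.6903) x3=(2.4790, -2.0398)
step 33: x0=(-0.3504, 1.2794) x1=(-1.1993, -0.2597) x2=(0.5676, 0.7203) x3=(2.5054, -2.0481)
step 34: x0=(-0.3420, 1.2564) x1=(-1.1874, -0.2716) x2=(0.5470, 0.7506) x3=(2.5318, -2.0564)

3.4378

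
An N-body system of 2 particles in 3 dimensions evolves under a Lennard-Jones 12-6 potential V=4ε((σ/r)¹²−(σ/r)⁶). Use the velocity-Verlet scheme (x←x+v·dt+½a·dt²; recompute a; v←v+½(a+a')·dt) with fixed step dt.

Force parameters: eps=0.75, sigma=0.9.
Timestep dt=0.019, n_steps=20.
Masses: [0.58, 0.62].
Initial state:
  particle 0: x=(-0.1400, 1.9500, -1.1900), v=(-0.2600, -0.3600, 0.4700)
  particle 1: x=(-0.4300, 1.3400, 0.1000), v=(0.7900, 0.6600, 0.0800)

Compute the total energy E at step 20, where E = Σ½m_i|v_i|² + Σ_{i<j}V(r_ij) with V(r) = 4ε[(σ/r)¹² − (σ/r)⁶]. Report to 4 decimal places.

step 0: x0=(-0.1400, 1.9500, -1.1900) x1=(-0.4300, 1.3400, 0.1000)
step 1: x0=(-0.1450, 1.9431, -1.1809) x1=(-0.4150, 1.3526, 0.1014)
step 2: x0=(-0.1500, 1.9360, -1.1714) x1=(-0.3998, 1.3654, 0.1024)
step 3: x0=(-0.1552, 1.9287, -1.1616) x1=(-0.3846, 1.3783, 0.1030)
step 4: x0=(-0.1604, 1.9213, -1.1512) x1=(-0.3694, 1.3915, 0.1032)
step 5: x0=(-0.1657, 1.9136, -1.1405) x1=(-0.3540, 1.4048, 0.1030)
step 6: x0=(-0.1711, 1.9057, -1.1291) x1=(-0.3386, 1.4183, 0.1023)
step 7: x0=(-0.1765, 1.8976, -1.1172) x1=(-0.3231, 1.4320, 0.1010)
step 8: x0=(-0.1820, 1.8892, -1.1046) x1=(-0.3076, 1.4460, 0.0991)
step 9: x0=(-0.1877, 1.8806, -1.0913) x1=(-0.2919, 1.4602, 0.0965)
step 10: x0=(-0.1933, 1.8717, -1.0772) x1=(-0.2762, 1.4747, 0.0932)
step 11: x0=(-0.1991, 1.8624, -1.0622) x1=(-0.2604, 1.4895, 0.0891)
step 12: x0=(-0.2049, 1.8529, -1.0463) x1=(-0.2446, 1.5045, 0.0840)
step 13: x0=(-0.2107, 1.8430, -1.0292) x1=(-0.2288, 1.5199, 0.0779)
step 14: x0=(-0.2166, 1.8328, -1.0110) x1=(-0.2129, 1.5356, 0.0708)
step 15: x0=(-0.2224, 1.8223, -0.9916) x1=(-0.1971, 1.5516, 0.0625)
step 16: x0=(-0.2282, 1.8115, -0.9711) x1=(-0.1812, 1.5679, 0.0532)
step 17: x0=(-0.2340, 1.8004, -0.9496) x1=(-0.1654, 1.5843, 0.0430)
step 18: x0=(-0.2398, 1.7893, -0.9280) x1=(-0.1497, 1.6009, 0.0326)
step 19: x0=(-0.2457, 1.7785, -0.9074) x1=(-0.1338, 1.6172, 0.0233)
step 20: x0=(-0.2520, 1.7682, -0.8905) x1=(-0.1175, 1.6329, 0.0173)
step 0 velocities: v0=(-0.2600, -0.3600, 0.4700) v1=(0.7900, 0.6600, 0.0800)
step 0: KE=0.4517, PE=-0.1579, E=0.2938
step 20 velocities: v0=(-0.3575, -0.5133, 0.7171) v1=(0.8812, 0.8034, -0.1511)
step 20: KE=0.7105, PE=-0.4158, E=0.2947

0.2947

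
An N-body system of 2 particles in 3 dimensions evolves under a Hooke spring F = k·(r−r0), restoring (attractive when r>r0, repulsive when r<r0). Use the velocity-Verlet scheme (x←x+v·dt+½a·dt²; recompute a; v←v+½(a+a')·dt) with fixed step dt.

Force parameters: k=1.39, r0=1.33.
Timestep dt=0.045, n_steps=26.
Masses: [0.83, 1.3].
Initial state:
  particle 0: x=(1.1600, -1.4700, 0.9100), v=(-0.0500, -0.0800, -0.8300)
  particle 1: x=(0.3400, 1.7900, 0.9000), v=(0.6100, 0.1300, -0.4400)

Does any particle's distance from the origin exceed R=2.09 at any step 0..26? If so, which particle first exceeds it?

step 0: x0=(1.1600, -1.4700, 0.9100) x1=(0.3400, 1.7900, 0.9000)
step 1: x0=(1.1569, -1.4703, 0.8726) x1=(0.3680, 1.7937, 0.8802)
step 2: x0=(1.1522, -1.4638, 0.8353) x1=(0.3970, 1.7932, 0.8604)
step 3: x0=(1.1460, -1.4508, 0.7980) x1=(0.4270, 1.7884, 0.8406)
step 4: x0=(1.1382, -1.4311, 0.7608) x1=(0.4579, 1.7794, 0.8207)
step 5: x0=(1.1292, -1.4050, 0.7237) x1=(0.4898, 1.7662, 0.8007)
step 6: x0=(1.1188, -1.3725, 0.6868) x1=(0.5224, 1.7491, 0.7806)
step 7: x0=(1.1073, -1.3339, 0.6500) x1=(0.5558, 1.7279, 0.7605)
step 8: x0=(1.0947, -1.2893, 0.6135) x1=(0.5898, 1.7030, 0.7401)
step 9: x0=(1.0811, -1.2390, 0.5772) x1=(0.6245, 1.6745, 0.7197)
step 10: x0=(1.0667, -1.1833, 0.5412) x1=(0.6597, 1.6425, 0.6990)
step 11: x0=(1.0515, -1.1225, 0.5054) x1=(0.6954, 1.6072, 0.6782)
step 12: x0=(1.0357, -1.0568, 0.4700) x1=(0.7315, 1.5688, 0.6572)
step 13: x0=(1.0194, -0.9868, 0.4349) x1=(0.7679, 1.5277, 0.6359)
step 14: x0=(1.0027, -0.9127, 0.4001) x1=(0.8046, 1.4839, 0.6145)
step 15: x0=(0.9857, -0.8349, 0.3656) x1=(0.8415, 1.4378, 0.5929)
step 16: x0=(0.9685, -0.7539, 0.3315) x1=(0.8785, 1.3896, 0.5710)
step 17: x0=(0.9512, -0.6701, 0.2976) x1=(0.9155, 1.3397, 0.5490)
step 18: x0=(0.9338, -0.5840, 0.2641) x1=(0.9526, 1.2883, 0.5267)
step 19: x0=(0.9165, -0.4960, 0.2308) x1=(0.9897, 1.2356, 0.5043)
step 20: x0=(0.8992, -0.4066, 0.1978) x1=(1.0268, 1.1821, 0.4818)
step 21: x0=(0.8820, -0.3162, 0.1649) x1=(1.0638, 1.1279, 0.4592)
step 22: x0=(0.8648, -0.2253, 0.1321) x1=(1.1008, 1.0734, 0.4364)
step 23: x0=(0.8477, -0.1343, 0.0993) x1=(1.1377, 1.0189, 0.4137)
step 24: x0=(0.8305, -0.0436, 0.0665) x1=(1.1747, 0.9646, 0.3910)
step 25: x0=(0.8130, 0.0464, 0.0334) x1=(1.2119, 0.9106, 0.3685)
step 26: x0=(0.7952, 0.1354, 0.0000) x1=(1.2493, 0.8573, 0.3462)

no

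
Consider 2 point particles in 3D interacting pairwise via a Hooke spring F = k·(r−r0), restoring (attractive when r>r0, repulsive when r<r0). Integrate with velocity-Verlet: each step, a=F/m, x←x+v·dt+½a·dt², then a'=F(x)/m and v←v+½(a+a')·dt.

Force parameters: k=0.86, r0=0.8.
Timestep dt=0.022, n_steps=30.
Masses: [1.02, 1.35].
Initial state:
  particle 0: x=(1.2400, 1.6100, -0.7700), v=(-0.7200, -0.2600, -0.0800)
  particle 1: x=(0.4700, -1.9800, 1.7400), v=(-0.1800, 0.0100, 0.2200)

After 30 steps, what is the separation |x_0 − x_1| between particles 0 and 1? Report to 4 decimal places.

3.2735

step 0: x0=(1.2400, 1.6100, -0.7700) x1=(0.4700, -1.9800, 1.7400)
step 1: x0=(1.2240, 1.6037, -0.7713) x1=(0.4661, -1.9793, 1.7445)
step 2: x0=(1.2078, 1.5962, -0.7718) x1=(0.4625, -1.9777, 1.7484)
step 3: x0=(1.1913, 1.5874, -0.7715) x1=(0.4590, -1.9753, 1.7517)
step 4: x0=(1.1746, 1.5775, -0.7703) x1=(0.4557, -1.9719, 1.7543)
step 5: x0=(1.1577, 1.5664, -0.7683) x1=(0.4526, -1.9676, 1.7562)
step 6: x0=(1.1405, 1.5542, -0.7654) x1=(0.4496, -1.9624, 1.7576)
step 7: x0=(1.1230, 1.5407, -0.7617) x1=(0.4469, -1.9564, 1.7583)
step 8: x0=(1.1054, 1.5261, -0.7571) x1=(0.4443, -1.9494, 1.7584)
step 9: x0=(1.0875, 1.5104, -0.7517) x1=(0.4418, -1.9416, 1.7578)
step 10: x0=(1.0694, 1.4934, -0.7455) x1=(0.4396, -1.9329, 1.7566)
step 11: x0=(1.0512, 1.4754, -0.7384) x1=(0.4375, -1.9234, 1.7548)
step 12: x0=(1.0327, 1.4562, -0.7306) x1=(0.4355, -1.9130, 1.7523)
step 13: x0=(1.0140, 1.4359, -0.7219) x1=(0.4337, -1.9018, 1.7493)
step 14: x0=(0.9951, 1.4145, -0.7123) x1=(0.4321, -1.8897, 1.7456)
step 15: x0=(0.9760, 1.3920, -0.7020) x1=(0.4305, -1.8768, 1.7413)
step 16: x0=(0.9568, 1.3685, -0.6909) x1=(0.4292, -1.8631, 1.7364)
step 17: x0=(0.9373, 1.3439, -0.6789) x1=(0.4279, -1.8486, 1.7309)
step 18: x0=(0.9178, 1.3182, -0.6662) x1=(0.4268, -1.8334, 1.7248)
step 19: x0=(0.8980, 1.2915, -0.6527) x1=(0.4258, -1.8173, 1.7181)
step 20: x0=(0.8781, 1.2638, -0.6384) x1=(0.4249, -1.8005, 1.7108)
step 21: x0=(0.8581, 1.2351, -0.6234) x1=(0.4241, -1.7829, 1.7030)
step 22: x0=(0.8379, 1.2054, -0.6076) x1=(0.4234, -1.7646, 1.6945)
step 23: x0=(0.8175, 1.1748, -0.5911) x1=(0.4228, -1.7455, 1.6856)
step 24: x0=(0.7971, 1.1432, -0.5738) x1=(0.4224, -1.7258, 1.6760)
step 25: x0=(0.7765, 1.1108, -0.5559) x1=(0.4220, -1.7053, 1.6660)
step 26: x0=(0.7558, 1.0774, -0.5372) x1=(0.4217, -1.6842, 1.6554)
step 27: x0=(0.7351, 1.0431, -0.5178) x1=(0.4215, -1.6625, 1.6442)
step 28: x0=(0.7142, 1.0081, -0.4978) x1=(0.4213, -1.6400, 1.6326)
step 29: x0=(0.6932, 0.9721, -0.4771) x1=(0.4212, -1.6170, 1.6205)
step 30: x0=(0.6721, 0.9354, -0.4557) x1=(0.4212, -1.5934, 1.6078)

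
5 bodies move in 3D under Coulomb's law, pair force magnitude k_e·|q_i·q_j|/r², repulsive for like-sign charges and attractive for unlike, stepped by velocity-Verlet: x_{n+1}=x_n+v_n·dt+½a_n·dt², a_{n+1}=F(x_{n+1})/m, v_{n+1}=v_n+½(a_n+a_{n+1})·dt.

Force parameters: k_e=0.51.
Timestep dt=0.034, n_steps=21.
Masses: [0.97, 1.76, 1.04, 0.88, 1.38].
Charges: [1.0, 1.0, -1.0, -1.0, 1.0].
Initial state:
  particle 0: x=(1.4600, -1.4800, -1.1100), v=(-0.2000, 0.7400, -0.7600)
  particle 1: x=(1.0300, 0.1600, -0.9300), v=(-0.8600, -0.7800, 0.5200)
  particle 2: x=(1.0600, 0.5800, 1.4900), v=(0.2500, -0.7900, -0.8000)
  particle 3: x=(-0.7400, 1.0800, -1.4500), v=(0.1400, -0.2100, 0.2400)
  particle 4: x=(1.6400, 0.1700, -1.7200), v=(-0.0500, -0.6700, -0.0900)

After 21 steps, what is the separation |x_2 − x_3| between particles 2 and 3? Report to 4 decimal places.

2.9670

step 0: x0=(1.4600, -1.4800, -1.1100) x1=(1.0300, 0.1600, -0.9300) x2=(1.0600, 0.5800, 1.4900) x3=(-0.7400, 1.0800, -1.4500) x4=(1.6400, 0.1700, -1.7200)
step 1: x0=(1.4532, -1.4550, -1.1358) x1=(1.0006, 0.1336, -0.9122) x2=(1.0685, 0.5531, 1.4627) x3=(-0.7351, 1.0728, -1.4418) x4=(1.6384, 0.1473, -1.7232)
step 2: x0=(1.4464, -1.4303, -1.1615) x1=(0.9709, 0.1073, -0.8940) x2=(1.0771, 0.5262, 1.4353) x3=(-0.7300, 1.0654, -1.4337) x4=(1.6370, 0.1248, -1.7268)
step 3: x0=(1.4396, -1.4060, -1.1872) x1=(0.9410, 0.0811, -0.8756) x2=(1.0857, 0.4991, 1.4077) x3=(-0.7246, 1.0579, -1.4256) x4=(1.6358, 0.1024, -1.7306)
step 4: x0=(1.4328, -1.3820, -1.2127) x1=(0.9107, 0.0552, -0.8569) x2=(1.0943, 0.4721, 1.3800) x3=(-0.7190, 1.0503, -1.4174) x4=(1.6348, 0.0803, -1.7348)
step 5: x0=(1.4260, -1.3584, -1.2382) x1=(0.8802, 0.0294, -0.8379) x2=(1.1030, 0.4449, 1.3521) x3=(-0.7132, 1.0424, -1.4093) x4=(1.6339, 0.0583, -1.7391)
step 6: x0=(1.4192, -1.3352, -1.2637) x1=(0.8494, 0.0038, -0.8187) x2=(1.1116, 0.4177, 1.3240) x3=(-0.7071, 1.0344, -1.4012) x4=(1.6332, 0.0365, -1.7438)
step 7: x0=(1.4124, -1.3124, -1.2890) x1=(0.8183, -0.0216, -0.7992) x2=(1.1204, 0.3904, 1.2958) x3=(-0.7008, 1.0263, -1.3931) x4=(1.6326, 0.0150, -1.7487)
step 8: x0=(1.4056, -1.2901, -1.3143) x1=(0.7870, -0.0469, -0.7795) x2=(1.1291, 0.3630, 1.2674) x3=(-0.6942, 1.0179, -1.3850) x4=(1.6322, -0.0063, -1.7538)
step 9: x0=(1.3989, -1.2682, -1.3396) x1=(0.7555, -0.0719, -0.7595) x2=(1.1379, 0.3356, 1.2387) x3=(-0.6874, 1.0094, -1.3770) x4=(1.6319, -0.0273, -1.7591)
step 10: x0=(1.3921, -1.2468, -1.3648) x1=(0.7236, -0.0968, -0.7392) x2=(1.1467, 0.3081, 1.2099) x3=(-0.6803, 1.0007, -1.3689) x4=(1.6317, -0.0481, -1.7646)
step 11: x0=(1.3854, -1.2258, -1.3899) x1=(0.6916, -0.1215, -0.7187) x2=(1.1555, 0.2805, 1.1809) x3=(-0.6730, 0.9918, -1.3608) x4=(1.6317, -0.0686, -1.7703)
step 12: x0=(1.3787, -1.2054, -1.4150) x1=(0.6593, -0.1460, -0.6980) x2=(1.1643, 0.2528, 1.1517) x3=(-0.6655, 0.9828, -1.3527) x4=(1.6318, -0.0888, -1.7762)
step 13: x0=(1.3719, -1.1854, -1.4400) x1=(0.6268, -0.1703, -0.6770) x2=(1.1731, 0.2251, 1.1223) x3=(-0.6577, 0.9735, -1.3447) x4=(1.6321, -0.1087, -1.7823)
step 14: x0=(1.3652, -1.1660, -1.4650) x1=(0.5940, -0.1944, -0.6558) x2=(1.1820, 0.1973, 1.0926) x3=(-0.6496, 0.9640, -1.3366) x4=(1.6325, -0.1282, -1.7885)
step 15: x0=(1.3584, -1.1471, -1.4900) x1=(0.5611, -0.2184, -0.6344) x2=(1.1908, 0.1693, 1.0627) x3=(-0.6414, 0.9543, -1.3285) x4=(1.6330, -0.1474, -1.7949)
step 16: x0=(1.3516, -1.1288, -1.5149) x1=(0.5279, -0.2422, -0.6127) x2=(1.1996, 0.1413, 1.0326) x3=(-0.6329, 0.9444, -1.3205) x4=(1.6337, -0.1662, -1.8015)
step 17: x0=(1.3448, -1.1111, -1.5397) x1=(0.4946, -0.2658, -0.5908) x2=(1.2084, 0.1132, 1.0022) x3=(-0.6241, 0.9343, -1.3124) x4=(1.6345, -0.1846, -1.8083)
step 18: x0=(1.3378, -1.0940, -1.5644) x1=(0.4610, -0.2893, -0.5686) x2=(1.2172, 0.0850, 0.9716) x3=(-0.6151, 0.9239, -1.3043) x4=(1.6355, -0.2026, -1.8152)
step 19: x0=(1.3308, -1.0775, -1.5891) x1=(0.4273, -0.3126, -0.5463) x2=(1.2260, 0.0567, 0.9408) x3=(-0.6059, 0.9133, -1.2962) x4=(1.6366, -0.2202, -1.8223)
step 20: x0=(1.3236, -1.0617, -1.6136) x1=(0.3934, -0.3357, -0.5237) x2=(1.2347, 0.0284, 0.9097) x3=(-0.5965, 0.9025, -1.2881) x4=(1.6380, -0.2372, -1.8295)
step 21: x0=(1.3162, -1.0466, -1.6381) x1=(0.3594, -0.3587, -0.5009) x2=(1.2434, -0.0001, 0.8783) x3=(-0.5868, 0.8915, -1.2800) x4=(1.6395, -0.2537, -1.8369)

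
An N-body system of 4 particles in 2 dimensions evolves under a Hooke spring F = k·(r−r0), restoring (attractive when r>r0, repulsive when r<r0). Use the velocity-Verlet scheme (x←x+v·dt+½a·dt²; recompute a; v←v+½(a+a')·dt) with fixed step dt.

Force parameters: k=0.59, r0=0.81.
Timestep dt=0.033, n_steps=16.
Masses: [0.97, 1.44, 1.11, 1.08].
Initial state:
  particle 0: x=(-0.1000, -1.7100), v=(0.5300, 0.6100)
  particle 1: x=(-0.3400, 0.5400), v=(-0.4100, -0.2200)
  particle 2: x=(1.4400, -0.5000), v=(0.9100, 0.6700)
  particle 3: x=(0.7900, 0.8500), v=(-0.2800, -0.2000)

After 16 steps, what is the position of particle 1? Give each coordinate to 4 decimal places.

step 0: x0=(-0.1000, -1.7100) x1=(-0.3400, 0.5400) x2=(1.4400, -0.5000) x3=(0.7900, 0.8500)
step 1: x0=(-0.0821, -1.6886) x1=(-0.3532, 0.5323) x2=(1.4694, -0.4777) x3=(0.7806, 0.8427)
step 2: x0=(-0.0632, -1.6645) x1=(-0.3656, 0.5237) x2=(1.4974, -0.4552) x3=(0.7707, 0.8338)
step 3: x0=(-0.0435, -1.6380) x1=(-0.3773, 0.5143) x2=(1.5240, -0.4323) x3=(0.7606, 0.8236)
step 4: x0=(-0.0230, -1.6090) x1=(-0.3882, 0.5041) x2=(1.5492, -0.4093) x3=(0.7500, 0.8119)
step 5: x0=(-0.0016, -1.5775) x1=(-0.3983, 0.4931) x2=(1.5730, -0.3859) x3=(0.7392, 0.7989)
step 6: x0=(0.0205, -1.5436) x1=(-0.4076, 0.4813) x2=(1.5953, -0.3624) x3=(0.7281, 0.7846)
step 7: x0=(0.0434, -1.5075) x1=(-0.4161, 0.4687) x2=(1.6161, -0.3387) x3=(0.7167, 0.7690)
step 8: x0=(0.0670, -1.4691) x1=(-0.4237, 0.4555) x2=(1.6355, -0.3148) x3=(0.7051, 0.7522)
step 9: x0=(0.0913, -1.4286) x1=(-0.4305, 0.4415) x2=(1.6533, -0.2907) x3=(0.6932, 0.7341)
step 10: x0=(0.1163, -1.3859) x1=(-0.4363, 0.4269) x2=(1.6696, -0.2665) x3=(0.6812, 0.7150)
step 11: x0=(0.1418, -1.3413) x1=(-0.4413, 0.4117) x2=(1.6843, -0.2422) x3=(0.6690, 0.6948)
step 12: x0=(0.1680, -1.2948) x1=(-0.4454, 0.3959) x2=(1.6975, -0.2178) x3=(0.6567, 0.6735)
step 13: x0=(0.1947, -1.2465) x1=(-0.4486, 0.3795) x2=(1.7092, -0.1933) x3=(0.6442, 0.6513)
step 14: x0=(0.2219, -1.1965) x1=(-0.4509, 0.3627) x2=(1.7194, -0.1687) x3=(0.6317, 0.6281)
step 15: x0=(0.2496, -1.1449) x1=(-0.4523, 0.3453) x2=(1.7280, -0.1441) x3=(0.6191, 0.6041)
step 16: x0=(0.2777, -1.0918) x1=(-0.4528, 0.3275) x2=(1.7351, -0.1195) x3=(0.6065, 0.5794)

(-0.4528, 0.3275)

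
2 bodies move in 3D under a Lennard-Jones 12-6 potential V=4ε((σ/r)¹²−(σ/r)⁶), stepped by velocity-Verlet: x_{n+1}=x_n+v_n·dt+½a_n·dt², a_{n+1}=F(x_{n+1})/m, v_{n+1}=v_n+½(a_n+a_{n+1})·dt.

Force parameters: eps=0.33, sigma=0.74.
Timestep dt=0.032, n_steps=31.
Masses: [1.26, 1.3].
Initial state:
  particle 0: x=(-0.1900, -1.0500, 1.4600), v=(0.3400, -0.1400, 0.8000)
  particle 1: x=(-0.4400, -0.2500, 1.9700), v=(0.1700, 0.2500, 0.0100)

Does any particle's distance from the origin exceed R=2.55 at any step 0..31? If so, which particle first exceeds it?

no

step 0: x0=(-0.1900, -1.0500, 1.4600) x1=(-0.4400, -0.2500, 1.9700)
step 1: x0=(-0.1792, -1.0542, 1.4858) x1=(-0.4345, -0.2423, 1.9701)
step 2: x0=(-0.1686, -1.0577, 1.5120) x1=(-0.4287, -0.2352, 1.9699)
step 3: x0=(-0.1583, -1.0606, 1.5385) x1=(-0.4228, -0.2288, 1.9693)
step 4: x0=(-0.1481, -1.0628, 1.5654) x1=(-0.4167, -0.2230, 1.9684)
step 5: x0=(-0.1382, -1.0643, 1.5926) x1=(-0.4103, -0.2178, 1.9671)
step 6: x0=(-0.1284, -1.0651, 1.6202) x1=(-0.4038, -0.2134, 1.9656)
step 7: x0=(-0.1190, -1.0652, 1.6480) x1=(-0.3970, -0.2096, 1.9637)
step 8: x0=(-0.1097, -1.0646, 1.6761) x1=(-0.3899, -0.2066, 1.9616)
step 9: x0=(-0.1007, -1.0631, 1.7044) x1=(-0.3827, -0.2043, 1.9593)
step 10: x0=(-0.0920, -1.0609, 1.7330) x1=(-0.3751, -0.2028, 1.9567)
step 11: x0=(-0.0835, -1.0579, 1.7618) x1=(-0.3674, -0.2021, 1.9539)
step 12: x0=(-0.0753, -1.0541, 1.7908) x1=(-0.3593, -0.2021, 1.9510)
step 13: x0=(-0.0674, -1.0495, 1.8199) x1=(-0.3510, -0.2029, 1.9479)
step 14: x0=(-0.0597, -1.0441, 1.8492) x1=(-0.3425, -0.2045, 1.9447)
step 15: x0=(-0.0523, -1.0379, 1.8785) x1=(-0.3337, -0.2068, 1.9414)
step 16: x0=(-0.0451, -1.0310, 1.9079) x1=(-0.3246, -0.2098, 1.9380)
step 17: x0=(-0.0382, -1.0235, 1.9373) x1=(-0.3154, -0.2135, 1.9346)
step 18: x0=(-0.0314, -1.0155, 1.9667) x1=(-0.3060, -0.2176, 1.9313)
step 19: x0=(-0.0247, -1.0072, 1.9961) x1=(-0.2965, -0.2220, 1.9279)
step 20: x0=(-0.0181, -0.9988, 2.0255) x1=(-0.2869, -0.2265, 1.9245)
step 21: x0=(-0.0114, -0.9906, 2.0549) x1=(-0.2775, -0.2308, 1.9212)
step 22: x0=(-0.0045, -0.9828, 2.0844) x1=(-0.2681, -0.2346, 1.9177)
step 23: x0=(0.0026, -0.9758, 2.1141) x1=(-0.2590, -0.2378, 1.9141)
step 24: x0=(0.0100, -0.9694, 2.1439) x1=(-0.2502, -0.2403, 1.9103)
step 25: x0=(0.0177, -0.9639, 2.1740) x1=(-0.2416, -0.2420, 1.9063)
step 26: x0=(0.0255, -0.9589, 2.2043) x1=(-0.2333, -0.2432, 1.9020)
step 27: x0=(0.0335, -0.9542, 2.2347) x1=(-0.2250, -0.2441, 1.8977)
step 28: x0=(0.0415, -0.9496, 2.2652) x1=(-0.2168, -0.2449, 1.8933)
step 29: x0=(0.0494, -0.9449, 2.2956) x1=(-0.2085, -0.2458, 1.8889)
step 30: x0=(0.0573, -0.9398, 2.3258) x1=(-0.2001, -0.2471, 1.8848)
step 31: x0=(0.0649, -0.9342, 2.3557) x1=(-0.1915, -0.2488, 1.8809)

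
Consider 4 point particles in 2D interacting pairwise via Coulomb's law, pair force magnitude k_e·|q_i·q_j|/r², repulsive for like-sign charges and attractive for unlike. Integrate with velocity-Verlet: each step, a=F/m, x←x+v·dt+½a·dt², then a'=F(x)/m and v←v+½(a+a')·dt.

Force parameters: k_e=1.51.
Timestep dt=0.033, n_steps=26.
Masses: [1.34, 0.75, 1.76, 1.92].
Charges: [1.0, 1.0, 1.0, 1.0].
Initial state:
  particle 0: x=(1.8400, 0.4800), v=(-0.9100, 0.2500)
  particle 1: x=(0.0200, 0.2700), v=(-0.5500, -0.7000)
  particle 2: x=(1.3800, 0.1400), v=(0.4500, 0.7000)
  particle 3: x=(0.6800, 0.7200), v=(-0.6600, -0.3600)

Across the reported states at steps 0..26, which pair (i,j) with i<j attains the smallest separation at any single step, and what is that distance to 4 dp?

step 0: x0=(1.8400, 0.4800) x1=(0.0200, 0.2700) x2=(1.3800, 0.1400) x3=(0.6800, 0.7200)
step 1: x0=(1.8121, 0.4893) x1=(-0.0005, 0.2460) x2=(1.3944, 0.1619) x3=(0.6581, 0.7089)
step 2: x0=(1.7888, 0.5012) x1=(-0.0255, 0.2199) x2=(1.4075, 0.1810) x3=(0.6358, 0.6993)
step 3: x0=(1.7706, 0.5161) x1=(-0.0549, 0.1919) x2=(1.4191, 0.1971) x3=(0.6131, 0.6910)
step 4: x0=(1.7577, 0.5347) x1=(-0.0884, 0.1619) x2=(1.4290, 0.2098) x3=(0.5900, 0.6842)
step 5: x0=(1.7500, 0.5572) x1=(-0.1259, 0.1299) x2=(1.4370, 0.2190) x3=(0.5664, 0.6785)
step 6: x0=(1.7475, 0.5840) x1=(-0.1671, 0.0960) x2=(1.4433, 0.2246) x3=(0.5423, 0.6740)
step 7: x0=(1.7497, 0.6150) x1=(-0.2116, 0.0602) x2=(1.4480, 0.2265) x3=(0.5176, 0.6706)
step 8: x0=(1.7561, 0.6500) x1=(-0.2593, 0.0227) x2=(1.4515, 0.2251) x3=(0.4924, 0.6682)
step 9: x0=(1.7662, 0.6888) x1=(-0.3099, -0.0166) x2=(1.4541, 0.2205) x3=(0.4666, 0.6667)
step 10: x0=(1.7793, 0.7309) x1=(-0.3632, -0.0574) x2=(1.4561, 0.2133) x3=(0.4402, 0.6659)
step 11: x0=(1.7951, 0.7759) x1=(-0.4189, -0.0998) x2=(1.4576, 0.2036) x3=(0.4132, 0.6660)
step 12: x0=(1.8132, 0.8234) x1=(-0.4768, -0.1435) x2=(1.4591, 0.1918) x3=(0.3857, 0.6667)
step 13: x0=(1.8332, 0.8731) x1=(-0.5368, -0.1886) x2=(1.4605, 0.1783) x3=(0.3577, 0.6680)
step 14: x0=(1.8548, 0.9247) x1=(-0.5986, -0.2348) x2=(1.4620, 0.1632) x3=(0.3291, 0.6699)
step 15: x0=(1.8778, 0.9780) x1=(-0.6621, -0.2822) x2=(1.4637, 0.1468) x3=(0.3001, 0.6724)
step 16: x0=(1.9021, 1.0327) x1=(-0.7271, -0.3307) x2=(1.4656, 0.1292) x3=(0.2706, 0.6753)
step 17: x0=(1.9275, 1.0886) x1=(-0.7935, -0.3801) x2=(1.4678, 0.1106) x3=(0.2406, 0.6787)
step 18: x0=(1.9538, 1.1456) x1=(-0.8613, -0.4304) x2=(1.4703, 0.0911) x3=(0.2102, 0.6824)
step 19: x0=(1.9810, 1.2037) x1=(-0.9303, -0.4816) x2=(1.4731, 0.0707) x3=(0.1794, 0.6866)
step 20: x0=(2.0089, 1.2626) x1=(-1.0003, -0.5336) x2=(1.4762, 0.0497) x3=(0.1482, 0.6911)
step 21: x0=(2.0375, 1.3222) x1=(-1.0714, -0.5863) x2=(1.4796, 0.0280) x3=(0.1167, 0.6959)
step 22: x0=(2.0667, 1.3826) x1=(-1.1434, -0.6397) x2=(1.4833, 0.0058) x3=(0.0848, 0.7010)
step 23: x0=(2.0965, 1.4437) x1=(-1.2163, -0.6937) x2=(1.4874, -0.0170) x3=(0.0526, 0.7065)
step 24: x0=(2.1267, 1.5053) x1=(-1.2899, -0.7484) x2=(1.4917, -0.0402) x3=(0.0200, 0.7121)
step 25: x0=(2.1574, 1.5675) x1=(-1.3644, -0.8036) x2=(1.4963, -0.0639) x3=(-0.0128, 0.7181)
step 26: x0=(2.1886, 1.6301) x1=(-1.4395, -0.8593) x2=(1.5012, -0.0880) x3=(-0.0459, 0.7242)

pair (0,2), distance 0.4608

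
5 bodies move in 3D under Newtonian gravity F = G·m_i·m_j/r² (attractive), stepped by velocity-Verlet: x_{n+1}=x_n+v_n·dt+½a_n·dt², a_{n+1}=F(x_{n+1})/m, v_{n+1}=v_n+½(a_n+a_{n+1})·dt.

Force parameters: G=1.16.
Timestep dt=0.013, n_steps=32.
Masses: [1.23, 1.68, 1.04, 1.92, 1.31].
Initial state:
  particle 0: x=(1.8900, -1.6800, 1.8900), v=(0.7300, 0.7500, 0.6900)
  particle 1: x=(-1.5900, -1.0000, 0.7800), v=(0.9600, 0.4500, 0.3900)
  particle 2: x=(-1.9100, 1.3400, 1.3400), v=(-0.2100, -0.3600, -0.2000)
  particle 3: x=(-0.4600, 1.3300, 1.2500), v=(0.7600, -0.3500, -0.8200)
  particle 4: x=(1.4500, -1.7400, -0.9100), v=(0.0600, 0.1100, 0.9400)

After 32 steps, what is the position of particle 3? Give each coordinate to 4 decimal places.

(-0.1892, 1.1475, 0.9082)

step 0: x0=(1.8900, -1.6800, 1.8900) x1=(-1.5900, -1.0000, 0.7800) x2=(-1.9100, 1.3400, 1.3400) x3=(-0.4600, 1.3300, 1.2500) x4=(1.4500, -1.7400, -0.9100)
step 1: x0=(1.8995, -1.6702, 1.8989) x1=(-1.5775, -0.9941, 0.7851) x2=(-1.9126, 1.3353, 1.3374) x3=(-0.4502, 1.3254, 1.2393) x4=(1.4508, -1.7386, -0.8978)
step 2: x0=(1.9089, -1.6604, 1.9079) x1=(-1.5649, -0.9882, 0.7902) x2=(-1.9151, 1.3305, 1.3347) x3=(-0.4404, 1.3208, 1.2287) x4=(1.4515, -1.7371, -0.8854)
step 3: x0=(1.9182, -1.6506, 1.9167) x1=(-1.5523, -0.9821, 0.7953) x2=(-1.9173, 1.3257, 1.3321) x3=(-0.4308, 1.3161, 1.2180) x4=(1.4522, -1.7356, -0.8731)
step 4: x0=(1.9276, -1.6408, 1.9255) x1=(-1.5397, -0.9760, 0.8004) x2=(-1.9193, 1.3207, 1.3294) x3=(-0.4213, 1.3113, 1.2073) x4=(1.4529, -1.7341, -0.8607)
step 5: x0=(1.9368, -1.6309, 1.9343) x1=(-1.5269, -0.9698, 0.8055) x2=(-1.9212, 1.3158, 1.3266) x3=(-0.4118, 1.3064, 1.1966) x4=(1.4535, -1.7325, -0.8482)
step 6: x0=(1.9460, -1.6210, 1.9430) x1=(-1.5142, -0.9635, 0.8107) x2=(-1.9229, 1.3107, 1.3239) x3=(-0.4025, 1.3015, 1.1859) x4=(1.4541, -1.7309, -0.8357)
step 7: x0=(1.9552, -1.6111, 1.9517) x1=(-1.5013, -0.9572, 0.8158) x2=(-1.9244, 1.3056, 1.3211) x3=(-0.3932, 1.2965, 1.1752) x4=(1.4547, -1.7293, -0.8231)
step 8: x0=(1.9643, -1.6011, 1.9603) x1=(-1.4885, -0.9508, 0.8210) x2=(-1.9257, 1.3004, 1.3183) x3=(-0.3841, 1.2915, 1.1645) x4=(1.4552, -1.7277, -0.8104)
step 9: x0=(1.9734, -1.5911, 1.9689) x1=(-1.4755, -0.9443, 0.8261) x2=(-1.9268, 1.2951, 1.3154) x3=(-0.3750, 1.2864, 1.1538) x4=(1.4557, -1.7260, -0.7977)
step 10: x0=(1.9824, -1.5811, 1.9775) x1=(-1.4625, -0.9377, 0.8313) x2=(-1.9277, 1.2898, 1.3125) x3=(-0.3660, 1.2812, 1.1431) x4=(1.4561, -1.7243, -0.7850)
step 11: x0=(1.9914, -1.5711, 1.9860) x1=(-1.4495, -0.9310, 0.8365) x2=(-1.9285, 1.2844, 1.3096) x3=(-0.3571, 1.2759, 1.1324) x4=(1.4566, -1.7226, -0.7721)
step 12: x0=(2.0003, -1.5610, 1.9944) x1=(-1.4364, -0.9243, 0.8417) x2=(-1.9290, 1.2789, 1.3067) x3=(-0.3483, 1.2706, 1.1217) x4=(1.4570, -1.7208, -0.7593)
step 13: x0=(2.0091, -1.5509, 2.0028) x1=(-1.4233, -0.9174, 0.8469) x2=(-1.9295, 1.2733, 1.3037) x3=(-0.3395, 1.2652, 1.1110) x4=(1.4573, -1.7190, -0.7463)
step 14: x0=(2.0179, -1.5408, 2.0112) x1=(-1.4101, -0.9105, 0.8522) x2=(-1.9297, 1.2677, 1.3007) x3=(-0.3309, 1.2597, 1.1003) x4=(1.4577, -1.7172, -0.7333)
step 15: x0=(2.0267, -1.5306, 2.0195) x1=(-1.3968, -0.9035, 0.8574) x2=(-1.9297, 1.2620, 1.2976) x3=(-0.3223, 1.2541, 1.0896) x4=(1.4579, -1.7154, -0.7203)
step 16: x0=(2.0354, -1.5204, 2.0278) x1=(-1.3835, -0.8964, 0.8626) x2=(-1.9296, 1.2562, 1.2946) x3=(-0.3139, 1.2485, 1.0789) x4=(1.4582, -1.7135, -0.7072)
step 17: x0=(2.0440, -1.5102, 2.0360) x1=(-1.3701, -0.8892, 0.8679) x2=(-1.9293, 1.2504, 1.2915) x3=(-0.3055, 1.2428, 1.0682) x4=(1.4584, -1.7116, -0.6940)
step 18: x0=(2.0526, -1.5000, 2.0441) x1=(-1.3567, -0.8820, 0.8732) x2=(-1.9289, 1.2445, 1.2883) x3=(-0.2972, 1.2370, 1.0575) x4=(1.4586, -1.7096, -0.6808)
step 19: x0=(2.0612, -1.4897, 2.0523) x1=(-1.3432, -0.8746, 0.8784) x2=(-1.9282, 1.2385, 1.2851) x3=(-0.2889, 1.2311, 1.0468) x4=(1.4587, -1.7076, -0.6675)
step 20: x0=(2.0696, -1.4795, 2.0603) x1=(-1.3297, -0.8672, 0.8837) x2=(-1.9275, 1.2324, 1.2819) x3=(-0.2808, 1.2252, 1.0361) x4=(1.4589, -1.7056, -0.6541)
step 21: x0=(2.0781, -1.4692, 2.0683) x1=(-1.3161, -0.8596, 0.8890) x2=(-1.9265, 1.2263, 1.2787) x3=(-0.2727, 1.2192, 1.0254) x4=(1.4589, -1.7035, -0.6407)
step 22: x0=(2.0864, -1.4588, 2.0763) x1=(-1.3024, -0.8520, 0.8943) x2=(-1.9254, 1.2200, 1.2754) x3=(-0.2647, 1.2131, 1.0147) x4=(1.4590, -1.7014, -0.6273)
step 23: x0=(2.0948, -1.4485, 2.0842) x1=(-1.2887, -0.8443, 0.8996) x2=(-1.9241, 1.2137, 1.2721) x3=(-0.2568, 1.2069, 1.0040) x4=(1.4590, -1.6993, -0.6137)
step 24: x0=(2.1030, -1.4381, 2.0921) x1=(-1.2750, -0.8365, 0.9048) x2=(-1.9226, 1.2074, 1.2687) x3=(-0.2490, 1.2006, 0.9934) x4=(1.4589, -1.6971, -0.6002)
step 25: x0=(2.1112, -1.4277, 2.0999) x1=(-1.2611, -0.8285, 0.9102) x2=(-1.9210, 1.2009, 1.2653) x3=(-0.2413, 1.1943, 0.9827) x4=(1.4588, -1.6949, -0.5865)
step 26: x0=(2.1194, -1.4172, 2.1077) x1=(-1.2473, -0.8205, 0.9155) x2=(-1.9192, 1.1944, 1.2619) x3=(-0.2336, 1.1879, 0.9720) x4=(1.4587, -1.6927, -0.5728)
step 27: x0=(2.1275, -1.4068, 2.1154) x1=(-1.2333, -0.8124, 0.9208) x2=(-1.9172, 1.1878, 1.2584) x3=(-0.2260, 1.1814, 0.9614) x4=(1.4586, -1.6904, -0.5591)
step 28: x0=(2.1355, -1.3963, 2.1231) x1=(-1.2193, -0.8042, 0.9261) x2=(-1.9151, 1.1811, 1.2549) x3=(-0.2185, 1.1748, 0.9507) x4=(1.4584, -1.6881, -0.5452)
step 29: x0=(2.1435, -1.3858, 2.1307) x1=(-1.2053, -0.7959, 0.9314) x2=(-1.9128, 1.1743, 1.2514) x3=(-0.2110, 1.1681, 0.9401) x4=(1.4582, -1.6857, -0.5313)
step 30: x0=(2.1514, -1.3752, 2.1383) x1=(-1.1912, -0.7875, 0.9367) x2=(-1.9103, 1.1674, 1.2478) x3=(-0.2037, 1.1613, 0.9294) x4=(1.4579, -1.6833, -0.5174)
step 31: x0=(2.1593, -1.3647, 2.1458) x1=(-1.1770, -0.7790, 0.9420) x2=(-1.9077, 1.1605, 1.2442) x3=(-0.1964, 1.1544, 0.9188) x4=(1.4576, -1.6809, -0.5034)
step 32: x0=(2.1671, -1.3541, 2.1533) x1=(-1.1627, -0.7704, 0.9473) x2=(-1.9049, 1.1535, 1.2406) x3=(-0.1892, 1.1475, 0.9082) x4=(1.4572, -1.6784, -0.4893)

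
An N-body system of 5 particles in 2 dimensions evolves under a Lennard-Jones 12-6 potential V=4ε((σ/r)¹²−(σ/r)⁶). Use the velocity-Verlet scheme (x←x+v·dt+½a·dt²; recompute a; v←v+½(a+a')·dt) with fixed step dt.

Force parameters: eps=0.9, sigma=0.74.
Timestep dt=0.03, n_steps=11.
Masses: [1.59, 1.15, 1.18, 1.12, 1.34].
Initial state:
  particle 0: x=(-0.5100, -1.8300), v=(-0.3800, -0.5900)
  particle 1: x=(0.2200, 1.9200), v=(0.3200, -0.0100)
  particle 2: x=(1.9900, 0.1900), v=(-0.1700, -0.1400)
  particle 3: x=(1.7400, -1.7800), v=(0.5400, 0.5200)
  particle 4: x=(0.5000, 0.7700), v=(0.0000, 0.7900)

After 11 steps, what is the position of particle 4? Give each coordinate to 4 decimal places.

(0.4897, 1.0926)

step 0: x0=(-0.5100, -1.8300) x1=(0.2200, 1.9200) x2=(1.9900, 0.1900) x3=(1.7400, -1.7800) x4=(0.5000, 0.7700)
step 1: x0=(-0.5214, -1.8477) x1=(0.2297, 1.9193) x2=(1.9849, 0.1858) x3=(1.7562, -1.7644) x4=(0.5000, 0.7940)
step 2: x0=(-0.5328, -1.8654) x1=(0.2396, 1.9178) x2=(1.9796, 0.1816) x3=(1.7724, -1.7487) x4=(0.4998, 0.8187)
step 3: x0=(-0.5442, -1.8831) x1=(0.2497, 1.9153) x2=(1.9743, 0.1775) x3=(1.7886, -1.7331) x4=(0.4996, 0.8442)
step 4: x0=(-0.5555, -1.9008) x1=(0.2601, 1.9117) x2=(1.9688, 0.1733) x3=(1.8047, -1.7174) x4=(0.4992, 0.8706)
step 5: x0=(-0.5669, -1.9185) x1=(0.2708, 1.9068) x2=(1.9633, 0.1692) x3=(1.8209, -1.7017) x4=(0.4986, 0.8981)
step 6: x0=(-0.5783, -1.9362) x1=(0.2819, 1.9003) x2=(1.9577, 0.1651) x3=(1.8371, -1.6859) x4=(0.4978, 0.9269)
step 7: x0=(-0.5896, -1.9539) x1=(0.2934, 1.8919) x2=(1.9520, 0.1609) x3=(1.8533, -1.6701) x4=(0.4966, 0.9573)
step 8: x0=(-0.6010, -1.9715) x1=(0.3053, 1.8814) x2=(1.9463, 0.1568) x3=(1.8694, -1.6542) x4=(0.4952, 0.9894)
step 9: x0=(-0.6123, -1.9892) x1=(0.3177, 1.8687) x2=(1.9405, 0.1527) x3=(1.8856, -1.6383) x4=(0.4934, 1.0234)
step 10: x0=(-0.6237, -2.0069) x1=(0.3305, 1.8544) x2=(1.9346, 0.1486) x3=(1.9017, -1.6224) x4=(0.4914, 1.0588)
step 11: x0=(-0.6350, -2.0246) x1=(0.3429, 1.8418) x2=(1.9286, 0.1444) x3=(1.9179, -1.6064) x4=(0.4897, 1.0926)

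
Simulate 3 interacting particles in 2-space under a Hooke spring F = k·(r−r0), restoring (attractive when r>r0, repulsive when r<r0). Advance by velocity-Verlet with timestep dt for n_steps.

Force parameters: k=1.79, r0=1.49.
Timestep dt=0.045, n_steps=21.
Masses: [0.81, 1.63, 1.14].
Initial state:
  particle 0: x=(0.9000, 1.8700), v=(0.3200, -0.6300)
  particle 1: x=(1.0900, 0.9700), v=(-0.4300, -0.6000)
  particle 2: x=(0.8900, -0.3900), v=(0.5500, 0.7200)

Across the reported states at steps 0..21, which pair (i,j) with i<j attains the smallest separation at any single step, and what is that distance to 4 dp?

pair (1,2), distance 0.6415

step 0: x0=(0.9000, 1.8700) x1=(1.0900, 0.9700) x2=(0.8900, -0.3900)
step 1: x0=(0.9141, 1.8412) x1=(1.0708, 0.9425) x2=(0.9147, -0.3566)
step 2: x0=(0.9278, 1.8117) x1=(1.0519, 0.9141) x2=(0.9394, -0.3214)
step 3: x0=(0.9412, 1.7820) x1=(1.0332, 0.8851) x2=(0.9640, -0.2851)
step 4: x0=(0.9543, 1.7523) x1=(1.0146, 0.8554) x2=(0.9885, -0.2479)
step 5: x0=(0.9672, 1.7230) x1=(0.9962, 0.8252) x2=(1.0129, -0.2103)
step 6: x0=(0.9802, 1.6943) x1=(0.9778, 0.7948) x2=(1.0373, -0.1727)
step 7: x0=(0.9931, 1.6665) x1=(0.9594, 0.7642) x2=(1.0618, -0.1356)
step 8: x0=(1.0063, 1.6400) x1=(0.9407, 0.7336) x2=(1.0865, -0.0993)
step 9: x0=(1.0196, 1.6150) x1=(0.9217, 0.7031) x2=(1.1115, -0.0643)
step 10: x0=(1.0333, 1.5917) x1=(0.9022, 0.6728) x2=(1.1370, -0.0308)
step 11: x0=(1.0474, 1.5702) x1=(0.8820, 0.6429) x2=(1.1632, 0.0009)
step 12: x0=(1.0620, 1.5508) x1=(0.8608, 0.6134) x2=(1.1904, 0.0305)
step 13: x0=(1.0770, 1.5335) x1=(0.8385, 0.5843) x2=(1.2188, 0.0580)
step 14: x0=(1.0927, 1.5185) x1=(0.8149, 0.5557) x2=(1.2489, 0.0832)
step 15: x0=(1.1089, 1.5058) x1=(0.7897, 0.5274) x2=(1.2808, 0.1064)
step 16: x0=(1.1257, 1.4954) x1=(0.7627, 0.4993) x2=(1.3147, 0.1275)
step 17: x0=(1.1430, 1.4874) x1=(0.7339, 0.4714) x2=(1.3509, 0.1469)
step 18: x0=(1.1610, 1.4815) x1=(0.7032, 0.4434) x2=(1.3893, 0.1646)
step 19: x0=(1.1795, 1.4778) x1=(0.6706, 0.4154) x2=(1.4301, 0.1810)
step 20: x0=(1.1984, 1.4760) x1=(0.6362, 0.3872) x2=(1.4731, 0.1962)
step 21: x0=(1.2177, 1.4762) x1=(0.6003, 0.3588) x2=(1.5181, 0.2104)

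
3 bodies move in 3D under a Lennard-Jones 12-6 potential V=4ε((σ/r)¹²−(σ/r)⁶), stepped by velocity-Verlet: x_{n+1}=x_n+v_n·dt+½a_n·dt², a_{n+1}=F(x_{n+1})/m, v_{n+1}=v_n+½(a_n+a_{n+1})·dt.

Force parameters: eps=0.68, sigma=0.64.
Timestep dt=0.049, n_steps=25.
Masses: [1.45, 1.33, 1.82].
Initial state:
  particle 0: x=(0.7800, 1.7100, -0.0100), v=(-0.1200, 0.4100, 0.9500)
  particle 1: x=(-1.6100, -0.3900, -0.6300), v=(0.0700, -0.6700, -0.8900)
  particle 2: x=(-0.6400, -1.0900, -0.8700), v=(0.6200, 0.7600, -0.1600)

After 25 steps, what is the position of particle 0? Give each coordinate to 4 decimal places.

step 0: x0=(0.7800, 1.7100, -0.0100) x1=(-1.6100, -0.3900, -0.6300) x2=(-0.6400, -1.0900, -0.8700)
step 1: x0=(0.7741, 1.7301, 0.0365) x1=(-1.6064, -0.4230, -0.6737) x2=(-0.6098, -1.0527, -0.8778)
step 2: x0=(0.7682, 1.7502, 0.0831) x1=(-1.6023, -0.4562, -0.7174) x2=(-0.5799, -1.0151, -0.8855)
step 3: x0=(0.7624, 1.7703, 0.1296) x1=(-1.5977, -0.4898, -0.7612) x2=(-0.5503, -0.9773, -0.8932)
step 4: x0=(0.7565, 1.7904, 0.1762) x1=(-1.5925, -0.5236, -0.8052) x2=(-0.5213, -0.9394, -0.9008)
step 5: x0=(0.7506, 1.8104, 0.2227) x1=(-1.5866, -0.5577, -0.8491) x2=(-0.4927, -0.9012, -0.9084)
step 6: x0=(0.7447, 1.8305, 0.2693) x1=(-1.5801, -0.5920, -0.8931) x2=(-0.4646, -0.8629, -0.9160)
step 7: x0=(0.7388, 1.8506, 0.3158) x1=(-1.5728, -0.6264, -0.9372) x2=(-0.4370, -0.8245, -0.9235)
step 8: x0=(0.7329, 1.8707, 0.3624) x1=(-1.5648, -0.6610, -0.9812) x2=(-0.4099, -0.7859, -0.9310)
step 9: x0=(0.7271, 1.8908, 0.4089) x1=(-1.5562, -0.6957, -1.0252) x2=(-0.3833, -0.7474, -0.9386)
step 10: x0=(0.7212, 1.9109, 0.4555) x1=(-1.5470, -0.7304, -1.0691) x2=(-0.3572, -0.7087, -0.9462)
step 11: x0=(0.7153, 1.9309, 0.5020) x1=(-1.5372, -0.7650, -1.1130) x2=(-0.3314, -0.6702, -0.9538)
step 12: x0=(0.7094, 1.9510, 0.5486) x1=(-1.5270, -0.7997, -1.1568) x2=(-0.3060, -0.6316, -0.9615)
step 13: x0=(0.7035, 1.9711, 0.5951) x1=(-1.5163, -0.8343, -1.2006) x2=(-0.2809, -0.5931, -0.9692)
step 14: x0=(0.6976, 1.9912, 0.6417) x1=(-1.5053, -0.8688, -1.2443) x2=(-0.2560, -0.5546, -0.9770)
step 15: x0=(0.6918, 2.0113, 0.6882) x1=(-1.4941, -0.9032, -1.2879) x2=(-0.2314, -0.5162, -0.9848)
step 16: x0=(0.6859, 2.0314, 0.7348) x1=(-1.4826, -0.9376, -1.3315) x2=(-0.2069, -0.4778, -0.9927)
step 17: x0=(0.6800, 2.0514, 0.7813) x1=(-1.4709, -0.9719, -1.3750) x2=(-0.1825, -0.4394, -1.0006)
step 18: x0=(0.6741, 2.0715, 0.8279) x1=(-1.4591, -1.0062, -1.4185) x2=(-0.1582, -0.4011, -1.0085)
step 19: x0=(0.6682, 2.0916, 0.8744) x1=(-1.4472, -1.0404, -1.4620) x2=(-0.1340, -0.3629, -1.0164)
step 20: x0=(0.6623, 2.1117, 0.9209) x1=(-1.4353, -1.0746, -1.5054) x2=(-0.1099, -0.3247, -1.0244)
step 21: x0=(0.6564, 2.1317, 0.9675) x1=(-1.4232, -1.1087, -1.5488) x2=(-0.0858, -0.2865, -1.0324)
step 22: x0=(0.6505, 2.1518, 1.0140) x1=(-1.4111, -1.1428, -1.5922) x2=(-0.0618, -0.2483, -1.0404)
step 23: x0=(0.6447, 2.1719, 1.0606) x1=(-1.3990, -1.1769, -1.6356) x2=(-0.0377, -0.2101, -1.0484)
step 24: x0=(0.6388, 2.1920, 1.1071) x1=(-1.3868, -1.2109, -1.6790) x2=(-0.0137, -0.1720, -1.0564)
step 25: x0=(0.6329, 2.2121, 1.1537) x1=(-1.3747, -1.2450, -1.7223) x2=(0.0103, -0.1338, -1.0644)

(0.6329, 2.2121, 1.1537)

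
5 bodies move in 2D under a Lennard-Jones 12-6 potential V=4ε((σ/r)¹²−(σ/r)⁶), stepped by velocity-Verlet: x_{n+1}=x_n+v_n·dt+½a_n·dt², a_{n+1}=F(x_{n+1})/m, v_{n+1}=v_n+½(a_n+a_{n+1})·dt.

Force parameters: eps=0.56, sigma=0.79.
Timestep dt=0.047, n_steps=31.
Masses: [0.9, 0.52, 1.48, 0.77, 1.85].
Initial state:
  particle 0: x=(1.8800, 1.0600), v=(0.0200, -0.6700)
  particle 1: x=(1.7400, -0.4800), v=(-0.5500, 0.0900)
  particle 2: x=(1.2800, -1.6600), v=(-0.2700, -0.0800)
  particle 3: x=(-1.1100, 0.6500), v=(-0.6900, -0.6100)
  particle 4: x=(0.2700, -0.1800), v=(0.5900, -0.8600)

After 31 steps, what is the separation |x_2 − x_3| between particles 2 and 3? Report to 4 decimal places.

step 0: x0=(1.8800, 1.0600) x1=(1.7400, -0.4800) x2=(1.2800, -1.6600) x3=(-1.1100, 0.6500) x4=(0.2700, -0.1800)
step 1: x0=(1.8809, 1.0283) x1=(1.7134, -0.4765) x2=(1.2674, -1.6633) x3=(-1.1423, 0.6212) x4=(0.2978, -0.2204)
step 2: x0=(1.8817, 0.9962) x1=(1.6850, -0.4742) x2=(1.2551, -1.6658) x3=(-1.1743, 0.5924) x4=(0.3259, -0.2609)
step 3: x0=(1.8824, 0.9635) x1=(1.6545, -0.4731) x2=(1.2430, -1.6674) x3=(-1.2062, 0.5634) x4=(0.3543, -0.3015)
step 4: x0=(1.8829, 0.9302) x1=(1.6216, -0.4730) x2=(1.2311, -1.6681) x3=(-1.2379, 0.5343) x4=(0.3833, -0.3421)
step 5: x0=(1.8833, 0.8963) x1=(1.5855, -0.4740) x2=(1.2193, -1.6678) x3=(-1.2695, 0.5052) x4=(0.4132, -0.3830)
step 6: x0=(1.8835, 0.8616) x1=(1.5453, -0.4759) x2=(1.2076, -1.6664) x3=(-1.3011, 0.4760) x4=(0.4441, -0.4240)
step 7: x0=(1.8834, 0.8260) x1=(1.4996, -0.4788) x2=(1.1961, -1.6638) x3=(-1.3325, 0.4468) x4=(0.4766, -0.4653)
step 8: x0=(1.8830, 0.7896) x1=(1.4467, -0.4830) x2=(1.1846, -1.6599) x3=(-1.3638, 0.4175) x4=(0.5112, -0.5069)
step 9: x0=(1.8822, 0.7523) x1=(1.3876, -0.4890) x2=(1.1730, -1.6543) x3=(-1.3951, 0.3882) x4=(0.5477, -0.5488)
step 10: x0=(1.8810, 0.7140) x1=(1.3453, -0.4956) x2=(1.1612, -1.6468) x3=(-1.4264, 0.3589) x4=(0.5799, -0.5916)
step 11: x0=(1.8792, 0.6746) x1=(1.4139, -0.4905) x2=(1.1491, -1.6371) x3=(-1.4576, 0.3296) x4=(0.5814, -0.6390)
step 12: x0=(1.8769, 0.6338) x1=(1.4972, -0.4840) x2=(1.1366, -1.6248) x3=(-1.4888, 0.3003) x4=(0.5793, -0.6881)
step 13: x0=(1.8738, 0.5910) x1=(1.5745, -0.4787) x2=(1.1235, -1.6097) x3=(-1.5199, 0.2709) x4=(0.5799, -0.7380)
step 14: x0=(1.8699, 0.5453) x1=(1.6455, -0.4730) x2=(1.1095, -1.5917) x3=(-1.5510, 0.2416) x4=(0.5832, -0.7891)
step 15: x0=(1.8651, 0.4959) x1=(1.7119, -0.4649) x2=(1.0946, -1.5707) x3=(-1.5821, 0.2122) x4=(0.5891, -0.8414)
step 16: x0=(1.8596, 0.4423) x1=(1.7750, -0.4529) x2=(1.0800, -1.5490) x3=(-1.6132, 0.1828) x4=(0.5959, -0.8933)
step 17: x0=(1.8538, 0.3872) x1=(1.8349, -0.4411) x2=(1.0738, -1.5374) x3=(-1.6442, 0.1534) x4=(0.5970, -0.9363)
step 18: x0=(1.8483, 0.3470) x1=(1.8918, -0.4574) x2=(1.0947, -1.5591) x3=(-1.6752, 0.1240) x4=(0.5771, -0.9521)
step 19: x0=(1.8411, 0.3351) x1=(1.9492, -0.5243) x2=(1.1296, -1.5963) x3=(-1.7062, 0.0946) x4=(0.5467, -0.9550)
step 20: x0=(1.8335, 0.3263) x1=(2.0056, -0.5984) x2=(1.1662, -1.6346) x3=(-1.7372, 0.0652) x4=(0.5155, -0.9566)
step 21: x0=(1.8264, 0.3138) x1=(2.0591, -0.6678) x2=(1.2016, -1.6707) x3=(-1.7682, 0.0358) x4=(0.4858, -0.9593)
step 22: x0=(1.8201, 0.2972) x1=(2.1093, -0.7317) x2=(1.2356, -1.7045) x3=(-1.7991, 0.0063) x4=(0.4576, -0.9634)
step 23: x0=(1.8147, 0.2772) x1=(2.1563, -0.7915) x2=(1.2687, -1.7365) x3=(-1.8301, -0.0231) x4=(0.4308, -0.9686)
step 24: x0=(1.8100, 0.2545) x1=(2.2001, -0.8484) x2=(1.3011, -1.7668) x3=(-1.8610, -0.0526) x4=(0.4049, -0.9745)
step 25: x0=(1.8059, 0.2297) x1=(2.2410, -0.9033) x2=(1.3332, -1.7959) x3=(-1.8919, -0.0820) x4=(0.3799, -0.9810)
step 26: x0=(1.8024, 0.2032) x1=(2.2790, -0.9569) x2=(1.3652, -1.8237) x3=(-1.9227, -0.1115) x4=(0.3554, -0.9880)
step 27: x0=(1.7993, 0.1752) x1=(2.3142, -1.0099) x2=(1.3973, -1.8506) x3=(-1.9536, -0.1410) x4=(0.3315, -0.9952)
step 28: x0=(1.7967, 0.1459) x1=(2.3465, -1.0627) x2=(1.4297, -1.8764) x3=(-1.9844, -0.1704) x4=(0.3079, -1.0027)
step 29: x0=(1.7943, 0.1157) x1=(2.3758, -1.1159) x2=(1.4625, -1.9014) x3=(-2.0152, -0.1999) x4=(0.2846, -1.0103)
step 30: x0=(1.7923, 0.0846) x1=(2.4020, -1.1698) x2=(1.4960, -1.9253) x3=(-2.0460, -0.2294) x4=(0.2615, -1.0180)
step 31: x0=(1.7905, 0.0527) x1=(2.4249, -1.2249) x2=(1.5302, -1.9483) x3=(-2.0768, -0.2589) x4=(0.2387, -1.0259)

3.9830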